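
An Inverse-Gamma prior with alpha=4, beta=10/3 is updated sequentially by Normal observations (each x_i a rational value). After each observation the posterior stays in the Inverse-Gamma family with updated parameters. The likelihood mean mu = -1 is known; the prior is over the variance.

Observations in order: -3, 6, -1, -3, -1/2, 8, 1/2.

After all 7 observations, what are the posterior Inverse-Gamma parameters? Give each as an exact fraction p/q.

obs 1: x=-3 → posterior Inverse-Gamma(9/2, 16/3)
obs 2: x=6 → posterior Inverse-Gamma(5, 179/6)
obs 3: x=-1 → posterior Inverse-Gamma(11/2, 179/6)
obs 4: x=-3 → posterior Inverse-Gamma(6, 191/6)
obs 5: x=-1/2 → posterior Inverse-Gamma(13/2, 767/24)
obs 6: x=8 → posterior Inverse-Gamma(7, 1739/24)
obs 7: x=1/2 → posterior Inverse-Gamma(15/2, 883/12)

alpha=15/2, beta=883/12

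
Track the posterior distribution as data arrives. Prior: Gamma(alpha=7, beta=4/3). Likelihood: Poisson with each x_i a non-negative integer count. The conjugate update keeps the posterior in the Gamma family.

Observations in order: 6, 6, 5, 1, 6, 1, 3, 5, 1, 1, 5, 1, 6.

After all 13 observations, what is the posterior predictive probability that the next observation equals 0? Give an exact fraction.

16117460008788956465348149045781608431032293958533358066846021913988314185257143489377449/615067685779835701218899665482097751119691454567599706701033405052779670095643078301843456

obs 1: x=6 → posterior Gamma(13, 7/3)
obs 2: x=6 → posterior Gamma(19, 10/3)
obs 3: x=5 → posterior Gamma(24, 13/3)
obs 4: x=1 → posterior Gamma(25, 16/3)
obs 5: x=6 → posterior Gamma(31, 19/3)
obs 6: x=1 → posterior Gamma(32, 22/3)
obs 7: x=3 → posterior Gamma(35, 25/3)
obs 8: x=5 → posterior Gamma(40, 28/3)
obs 9: x=1 → posterior Gamma(41, 31/3)
obs 10: x=1 → posterior Gamma(42, 34/3)
obs 11: x=5 → posterior Gamma(47, 37/3)
obs 12: x=1 → posterior Gamma(48, 40/3)
obs 13: x=6 → posterior Gamma(54, 43/3)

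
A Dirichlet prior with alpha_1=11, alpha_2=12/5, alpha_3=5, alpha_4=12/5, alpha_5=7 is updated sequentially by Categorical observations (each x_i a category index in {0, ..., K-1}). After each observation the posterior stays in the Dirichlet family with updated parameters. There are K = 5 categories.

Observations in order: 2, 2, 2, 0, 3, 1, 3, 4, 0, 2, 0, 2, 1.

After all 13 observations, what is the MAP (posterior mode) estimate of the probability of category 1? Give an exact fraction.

17/179

obs 1: x=2 → posterior Dirichlet(11, 12/5, 6, 12/5, 7)
obs 2: x=2 → posterior Dirichlet(11, 12/5, 7, 12/5, 7)
obs 3: x=2 → posterior Dirichlet(11, 12/5, 8, 12/5, 7)
obs 4: x=0 → posterior Dirichlet(12, 12/5, 8, 12/5, 7)
obs 5: x=3 → posterior Dirichlet(12, 12/5, 8, 17/5, 7)
obs 6: x=1 → posterior Dirichlet(12, 17/5, 8, 17/5, 7)
obs 7: x=3 → posterior Dirichlet(12, 17/5, 8, 22/5, 7)
obs 8: x=4 → posterior Dirichlet(12, 17/5, 8, 22/5, 8)
obs 9: x=0 → posterior Dirichlet(13, 17/5, 8, 22/5, 8)
obs 10: x=2 → posterior Dirichlet(13, 17/5, 9, 22/5, 8)
obs 11: x=0 → posterior Dirichlet(14, 17/5, 9, 22/5, 8)
obs 12: x=2 → posterior Dirichlet(14, 17/5, 10, 22/5, 8)
obs 13: x=1 → posterior Dirichlet(14, 22/5, 10, 22/5, 8)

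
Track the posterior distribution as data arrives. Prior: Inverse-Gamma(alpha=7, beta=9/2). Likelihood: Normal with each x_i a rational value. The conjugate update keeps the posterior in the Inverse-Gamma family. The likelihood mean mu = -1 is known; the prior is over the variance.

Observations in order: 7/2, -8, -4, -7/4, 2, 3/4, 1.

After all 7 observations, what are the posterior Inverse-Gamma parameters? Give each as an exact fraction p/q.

alpha=21/2, beta=831/16

obs 1: x=7/2 → posterior Inverse-Gamma(15/2, 117/8)
obs 2: x=-8 → posterior Inverse-Gamma(8, 313/8)
obs 3: x=-4 → posterior Inverse-Gamma(17/2, 349/8)
obs 4: x=-7/4 → posterior Inverse-Gamma(9, 1405/32)
obs 5: x=2 → posterior Inverse-Gamma(19/2, 1549/32)
obs 6: x=3/4 → posterior Inverse-Gamma(10, 799/16)
obs 7: x=1 → posterior Inverse-Gamma(21/2, 831/16)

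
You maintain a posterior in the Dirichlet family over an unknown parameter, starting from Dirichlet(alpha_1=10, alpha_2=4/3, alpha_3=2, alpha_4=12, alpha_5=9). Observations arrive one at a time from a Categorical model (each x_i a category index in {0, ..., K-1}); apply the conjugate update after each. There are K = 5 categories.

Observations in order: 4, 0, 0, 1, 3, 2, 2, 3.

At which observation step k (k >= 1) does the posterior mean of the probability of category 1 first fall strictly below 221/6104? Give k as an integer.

k = 3

obs 1: x=4 → posterior Dirichlet(10, 4/3, 2, 12, 10)
obs 2: x=0 → posterior Dirichlet(11, 4/3, 2, 12, 10)
obs 3: x=0 → posterior Dirichlet(12, 4/3, 2, 12, 10)
obs 4: x=1 → posterior Dirichlet(12, 7/3, 2, 12, 10)
obs 5: x=3 → posterior Dirichlet(12, 7/3, 2, 13, 10)
obs 6: x=2 → posterior Dirichlet(12, 7/3, 3, 13, 10)
obs 7: x=2 → posterior Dirichlet(12, 7/3, 4, 13, 10)
obs 8: x=3 → posterior Dirichlet(12, 7/3, 4, 14, 10)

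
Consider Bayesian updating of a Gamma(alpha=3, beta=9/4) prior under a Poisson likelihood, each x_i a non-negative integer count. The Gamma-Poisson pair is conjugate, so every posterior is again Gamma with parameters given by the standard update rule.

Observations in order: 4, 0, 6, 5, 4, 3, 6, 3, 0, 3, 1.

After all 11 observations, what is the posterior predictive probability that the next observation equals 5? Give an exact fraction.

obs 1: x=4 → posterior Gamma(7, 13/4)
obs 2: x=0 → posterior Gamma(7, 17/4)
obs 3: x=6 → posterior Gamma(13, 21/4)
obs 4: x=5 → posterior Gamma(18, 25/4)
obs 5: x=4 → posterior Gamma(22, 29/4)
obs 6: x=3 → posterior Gamma(25, 33/4)
obs 7: x=6 → posterior Gamma(31, 37/4)
obs 8: x=3 → posterior Gamma(34, 41/4)
obs 9: x=0 → posterior Gamma(34, 45/4)
obs 10: x=3 → posterior Gamma(37, 49/4)
obs 11: x=1 → posterior Gamma(38, 53/4)

5089419410642815673296567015304521368510034586292471197377257023231012864/55814101553908538878245585584678916959281925980693148332630423251844443249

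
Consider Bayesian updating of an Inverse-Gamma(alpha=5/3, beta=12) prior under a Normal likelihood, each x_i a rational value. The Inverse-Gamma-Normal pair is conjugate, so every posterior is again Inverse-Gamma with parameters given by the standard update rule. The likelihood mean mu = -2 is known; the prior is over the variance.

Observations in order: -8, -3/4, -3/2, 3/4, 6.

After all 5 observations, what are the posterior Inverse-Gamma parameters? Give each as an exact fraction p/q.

obs 1: x=-8 → posterior Inverse-Gamma(13/6, 30)
obs 2: x=-3/4 → posterior Inverse-Gamma(8/3, 985/32)
obs 3: x=-3/2 → posterior Inverse-Gamma(19/6, 989/32)
obs 4: x=3/4 → posterior Inverse-Gamma(11/3, 555/16)
obs 5: x=6 → posterior Inverse-Gamma(25/6, 1067/16)

alpha=25/6, beta=1067/16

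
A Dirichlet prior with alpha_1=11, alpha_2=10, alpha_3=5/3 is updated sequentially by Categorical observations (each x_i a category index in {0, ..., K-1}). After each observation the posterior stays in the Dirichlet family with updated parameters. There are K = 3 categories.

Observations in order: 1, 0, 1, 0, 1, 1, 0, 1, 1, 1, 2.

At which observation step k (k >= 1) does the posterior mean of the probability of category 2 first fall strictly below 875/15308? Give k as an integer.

obs 1: x=1 → posterior Dirichlet(11, 11, 5/3)
obs 2: x=0 → posterior Dirichlet(12, 11, 5/3)
obs 3: x=1 → posterior Dirichlet(12, 12, 5/3)
obs 4: x=0 → posterior Dirichlet(13, 12, 5/3)
obs 5: x=1 → posterior Dirichlet(13, 13, 5/3)
obs 6: x=1 → posterior Dirichlet(13, 14, 5/3)
obs 7: x=0 → posterior Dirichlet(14, 14, 5/3)
obs 8: x=1 → posterior Dirichlet(14, 15, 5/3)
obs 9: x=1 → posterior Dirichlet(14, 16, 5/3)
obs 10: x=1 → posterior Dirichlet(14, 17, 5/3)
obs 11: x=2 → posterior Dirichlet(14, 17, 8/3)

k = 7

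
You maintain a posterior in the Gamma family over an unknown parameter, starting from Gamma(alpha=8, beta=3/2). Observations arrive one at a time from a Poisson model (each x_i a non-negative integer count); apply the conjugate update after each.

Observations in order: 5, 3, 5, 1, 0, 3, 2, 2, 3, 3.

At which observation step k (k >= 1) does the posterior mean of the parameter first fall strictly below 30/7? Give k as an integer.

k = 4

obs 1: x=5 → posterior Gamma(13, 5/2)
obs 2: x=3 → posterior Gamma(16, 7/2)
obs 3: x=5 → posterior Gamma(21, 9/2)
obs 4: x=1 → posterior Gamma(22, 11/2)
obs 5: x=0 → posterior Gamma(22, 13/2)
obs 6: x=3 → posterior Gamma(25, 15/2)
obs 7: x=2 → posterior Gamma(27, 17/2)
obs 8: x=2 → posterior Gamma(29, 19/2)
obs 9: x=3 → posterior Gamma(32, 21/2)
obs 10: x=3 → posterior Gamma(35, 23/2)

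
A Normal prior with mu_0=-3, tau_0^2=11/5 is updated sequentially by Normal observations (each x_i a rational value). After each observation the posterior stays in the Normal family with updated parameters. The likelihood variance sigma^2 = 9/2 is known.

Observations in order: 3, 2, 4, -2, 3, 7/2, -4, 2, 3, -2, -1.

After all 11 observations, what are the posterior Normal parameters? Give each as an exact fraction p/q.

obs 1: x=3 → posterior Normal(-69/67, 99/67)
obs 2: x=2 → posterior Normal(-25/89, 99/89)
obs 3: x=4 → posterior Normal(21/37, 33/37)
obs 4: x=-2 → posterior Normal(1/7, 99/133)
obs 5: x=3 → posterior Normal(17/31, 99/155)
obs 6: x=7/2 → posterior Normal(54/59, 33/59)
obs 7: x=-4 → posterior Normal(74/199, 99/199)
obs 8: x=2 → posterior Normal(118/221, 99/221)
obs 9: x=3 → posterior Normal(184/243, 11/27)
obs 10: x=-2 → posterior Normal(28/53, 99/265)
obs 11: x=-1 → posterior Normal(118/287, 99/287)

mu_0=118/287, tau_0^2=99/287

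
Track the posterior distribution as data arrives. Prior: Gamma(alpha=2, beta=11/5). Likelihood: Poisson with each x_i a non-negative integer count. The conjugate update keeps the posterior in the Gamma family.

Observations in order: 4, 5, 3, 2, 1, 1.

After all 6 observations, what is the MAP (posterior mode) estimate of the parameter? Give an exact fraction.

85/41

obs 1: x=4 → posterior Gamma(6, 16/5)
obs 2: x=5 → posterior Gamma(11, 21/5)
obs 3: x=3 → posterior Gamma(14, 26/5)
obs 4: x=2 → posterior Gamma(16, 31/5)
obs 5: x=1 → posterior Gamma(17, 36/5)
obs 6: x=1 → posterior Gamma(18, 41/5)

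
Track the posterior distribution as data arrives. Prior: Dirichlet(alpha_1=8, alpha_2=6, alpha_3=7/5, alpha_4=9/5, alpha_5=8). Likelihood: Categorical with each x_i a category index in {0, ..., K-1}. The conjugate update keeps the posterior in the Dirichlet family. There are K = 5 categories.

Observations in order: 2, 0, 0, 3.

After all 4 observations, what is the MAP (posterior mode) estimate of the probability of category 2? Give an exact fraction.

obs 1: x=2 → posterior Dirichlet(8, 6, 12/5, 9/5, 8)
obs 2: x=0 → posterior Dirichlet(9, 6, 12/5, 9/5, 8)
obs 3: x=0 → posterior Dirichlet(10, 6, 12/5, 9/5, 8)
obs 4: x=3 → posterior Dirichlet(10, 6, 12/5, 14/5, 8)

7/121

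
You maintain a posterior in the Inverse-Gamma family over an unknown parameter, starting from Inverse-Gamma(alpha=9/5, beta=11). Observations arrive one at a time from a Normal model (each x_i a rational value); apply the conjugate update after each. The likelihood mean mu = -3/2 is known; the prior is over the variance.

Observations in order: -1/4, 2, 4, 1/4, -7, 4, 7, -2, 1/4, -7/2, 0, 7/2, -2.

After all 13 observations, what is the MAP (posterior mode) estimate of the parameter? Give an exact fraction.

18935/1488

obs 1: x=-1/4 → posterior Inverse-Gamma(23/10, 377/32)
obs 2: x=2 → posterior Inverse-Gamma(14/5, 573/32)
obs 3: x=4 → posterior Inverse-Gamma(33/10, 1057/32)
obs 4: x=1/4 → posterior Inverse-Gamma(19/5, 553/16)
obs 5: x=-7 → posterior Inverse-Gamma(43/10, 795/16)
obs 6: x=4 → posterior Inverse-Gamma(24/5, 1037/16)
obs 7: x=7 → posterior Inverse-Gamma(53/10, 1615/16)
obs 8: x=-2 → posterior Inverse-Gamma(29/5, 1617/16)
obs 9: x=1/4 → posterior Inverse-Gamma(63/10, 3283/32)
obs 10: x=-7/2 → posterior Inverse-Gamma(34/5, 3347/32)
obs 11: x=0 → posterior Inverse-Gamma(73/10, 3383/32)
obs 12: x=7/2 → posterior Inverse-Gamma(39/5, 3783/32)
obs 13: x=-2 → posterior Inverse-Gamma(83/10, 3787/32)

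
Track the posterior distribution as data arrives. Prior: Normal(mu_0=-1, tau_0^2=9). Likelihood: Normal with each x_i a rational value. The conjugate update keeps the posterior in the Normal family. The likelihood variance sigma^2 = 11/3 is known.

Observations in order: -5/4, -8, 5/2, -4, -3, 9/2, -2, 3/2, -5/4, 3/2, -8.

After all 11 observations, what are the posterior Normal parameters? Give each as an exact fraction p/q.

obs 1: x=-5/4 → posterior Normal(-179/152, 99/38)
obs 2: x=-8 → posterior Normal(-1043/260, 99/65)
obs 3: x=5/2 → posterior Normal(-773/368, 99/92)
obs 4: x=-4 → posterior Normal(-1205/476, 99/119)
obs 5: x=-3 → posterior Normal(-1529/584, 99/146)
obs 6: x=9/2 → posterior Normal(-1043/692, 99/173)
obs 7: x=-2 → posterior Normal(-1259/800, 99/200)
obs 8: x=3/2 → posterior Normal(-1097/908, 99/227)
obs 9: x=-5/4 → posterior Normal(-154/127, 99/254)
obs 10: x=3/2 → posterior Normal(-535/562, 99/281)
obs 11: x=-8 → posterior Normal(-967/616, 9/28)

mu_0=-967/616, tau_0^2=9/28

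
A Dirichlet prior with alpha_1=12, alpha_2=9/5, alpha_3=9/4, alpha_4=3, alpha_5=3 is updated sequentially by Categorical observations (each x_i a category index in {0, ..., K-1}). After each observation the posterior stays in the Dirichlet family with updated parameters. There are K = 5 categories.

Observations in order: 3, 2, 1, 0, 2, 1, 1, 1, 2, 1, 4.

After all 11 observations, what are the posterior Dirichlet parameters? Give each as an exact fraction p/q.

obs 1: x=3 → posterior Dirichlet(12, 9/5, 9/4, 4, 3)
obs 2: x=2 → posterior Dirichlet(12, 9/5, 13/4, 4, 3)
obs 3: x=1 → posterior Dirichlet(12, 14/5, 13/4, 4, 3)
obs 4: x=0 → posterior Dirichlet(13, 14/5, 13/4, 4, 3)
obs 5: x=2 → posterior Dirichlet(13, 14/5, 17/4, 4, 3)
obs 6: x=1 → posterior Dirichlet(13, 19/5, 17/4, 4, 3)
obs 7: x=1 → posterior Dirichlet(13, 24/5, 17/4, 4, 3)
obs 8: x=1 → posterior Dirichlet(13, 29/5, 17/4, 4, 3)
obs 9: x=2 → posterior Dirichlet(13, 29/5, 21/4, 4, 3)
obs 10: x=1 → posterior Dirichlet(13, 34/5, 21/4, 4, 3)
obs 11: x=4 → posterior Dirichlet(13, 34/5, 21/4, 4, 4)

alpha_1=13, alpha_2=34/5, alpha_3=21/4, alpha_4=4, alpha_5=4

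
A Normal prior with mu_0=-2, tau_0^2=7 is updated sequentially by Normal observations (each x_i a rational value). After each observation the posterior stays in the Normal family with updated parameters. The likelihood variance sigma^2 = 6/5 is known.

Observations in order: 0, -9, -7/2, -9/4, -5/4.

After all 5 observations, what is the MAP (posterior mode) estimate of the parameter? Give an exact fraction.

-572/181

obs 1: x=0 → posterior Normal(-12/41, 42/41)
obs 2: x=-9 → posterior Normal(-327/76, 21/38)
obs 3: x=-7/2 → posterior Normal(-899/222, 14/37)
obs 4: x=-9/4 → posterior Normal(-2113/584, 21/73)
obs 5: x=-5/4 → posterior Normal(-572/181, 42/181)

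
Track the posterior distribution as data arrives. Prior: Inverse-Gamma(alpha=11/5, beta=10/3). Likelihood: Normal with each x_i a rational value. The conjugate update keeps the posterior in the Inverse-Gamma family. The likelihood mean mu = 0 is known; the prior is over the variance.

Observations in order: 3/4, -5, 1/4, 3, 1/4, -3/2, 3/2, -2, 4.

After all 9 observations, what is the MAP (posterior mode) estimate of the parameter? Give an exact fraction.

obs 1: x=3/4 → posterior Inverse-Gamma(27/10, 347/96)
obs 2: x=-5 → posterior Inverse-Gamma(16/5, 1547/96)
obs 3: x=1/4 → posterior Inverse-Gamma(37/10, 775/48)
obs 4: x=3 → posterior Inverse-Gamma(21/5, 991/48)
obs 5: x=1/4 → posterior Inverse-Gamma(47/10, 1985/96)
obs 6: x=-3/2 → posterior Inverse-Gamma(26/5, 2093/96)
obs 7: x=3/2 → posterior Inverse-Gamma(57/10, 2201/96)
obs 8: x=-2 → posterior Inverse-Gamma(31/5, 2393/96)
obs 9: x=4 → posterior Inverse-Gamma(67/10, 3161/96)

15805/3696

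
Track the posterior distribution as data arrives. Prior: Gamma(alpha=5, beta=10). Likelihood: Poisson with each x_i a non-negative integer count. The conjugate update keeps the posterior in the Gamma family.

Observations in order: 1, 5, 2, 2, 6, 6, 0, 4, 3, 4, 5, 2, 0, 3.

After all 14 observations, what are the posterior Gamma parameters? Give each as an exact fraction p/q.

alpha=48, beta=24

obs 1: x=1 → posterior Gamma(6, 11)
obs 2: x=5 → posterior Gamma(11, 12)
obs 3: x=2 → posterior Gamma(13, 13)
obs 4: x=2 → posterior Gamma(15, 14)
obs 5: x=6 → posterior Gamma(21, 15)
obs 6: x=6 → posterior Gamma(27, 16)
obs 7: x=0 → posterior Gamma(27, 17)
obs 8: x=4 → posterior Gamma(31, 18)
obs 9: x=3 → posterior Gamma(34, 19)
obs 10: x=4 → posterior Gamma(38, 20)
obs 11: x=5 → posterior Gamma(43, 21)
obs 12: x=2 → posterior Gamma(45, 22)
obs 13: x=0 → posterior Gamma(45, 23)
obs 14: x=3 → posterior Gamma(48, 24)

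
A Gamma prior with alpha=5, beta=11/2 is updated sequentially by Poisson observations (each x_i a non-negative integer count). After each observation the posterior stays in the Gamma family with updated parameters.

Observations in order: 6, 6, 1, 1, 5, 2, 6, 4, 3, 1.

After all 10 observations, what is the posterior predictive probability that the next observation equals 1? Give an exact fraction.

36104201168881777769592487325695513908066732369159088621056080/181581473080868105539324314020405642935745245779180117655737633

obs 1: x=6 → posterior Gamma(11, 13/2)
obs 2: x=6 → posterior Gamma(17, 15/2)
obs 3: x=1 → posterior Gamma(18, 17/2)
obs 4: x=1 → posterior Gamma(19, 19/2)
obs 5: x=5 → posterior Gamma(24, 21/2)
obs 6: x=2 → posterior Gamma(26, 23/2)
obs 7: x=6 → posterior Gamma(32, 25/2)
obs 8: x=4 → posterior Gamma(36, 27/2)
obs 9: x=3 → posterior Gamma(39, 29/2)
obs 10: x=1 → posterior Gamma(40, 31/2)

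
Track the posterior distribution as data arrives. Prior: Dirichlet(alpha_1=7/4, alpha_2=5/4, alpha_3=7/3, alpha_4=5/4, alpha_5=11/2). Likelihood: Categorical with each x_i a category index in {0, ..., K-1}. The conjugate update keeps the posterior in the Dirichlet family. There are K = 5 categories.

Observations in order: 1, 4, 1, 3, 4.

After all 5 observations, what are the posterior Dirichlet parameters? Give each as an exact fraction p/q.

obs 1: x=1 → posterior Dirichlet(7/4, 9/4, 7/3, 5/4, 11/2)
obs 2: x=4 → posterior Dirichlet(7/4, 9/4, 7/3, 5/4, 13/2)
obs 3: x=1 → posterior Dirichlet(7/4, 13/4, 7/3, 5/4, 13/2)
obs 4: x=3 → posterior Dirichlet(7/4, 13/4, 7/3, 9/4, 13/2)
obs 5: x=4 → posterior Dirichlet(7/4, 13/4, 7/3, 9/4, 15/2)

alpha_1=7/4, alpha_2=13/4, alpha_3=7/3, alpha_4=9/4, alpha_5=15/2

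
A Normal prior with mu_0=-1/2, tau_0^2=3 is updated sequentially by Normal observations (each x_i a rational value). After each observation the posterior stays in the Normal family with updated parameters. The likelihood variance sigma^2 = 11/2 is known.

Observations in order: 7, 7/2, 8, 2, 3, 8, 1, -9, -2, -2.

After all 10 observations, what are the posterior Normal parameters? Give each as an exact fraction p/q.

obs 1: x=7 → posterior Normal(73/34, 33/17)
obs 2: x=7/2 → posterior Normal(5/2, 33/23)
obs 3: x=8 → posterior Normal(211/58, 33/29)
obs 4: x=2 → posterior Normal(47/14, 33/35)
obs 5: x=3 → posterior Normal(271/82, 33/41)
obs 6: x=8 → posterior Normal(367/94, 33/47)
obs 7: x=1 → posterior Normal(379/106, 33/53)
obs 8: x=-9 → posterior Normal(271/118, 33/59)
obs 9: x=-2 → posterior Normal(19/10, 33/65)
obs 10: x=-2 → posterior Normal(223/142, 33/71)

mu_0=223/142, tau_0^2=33/71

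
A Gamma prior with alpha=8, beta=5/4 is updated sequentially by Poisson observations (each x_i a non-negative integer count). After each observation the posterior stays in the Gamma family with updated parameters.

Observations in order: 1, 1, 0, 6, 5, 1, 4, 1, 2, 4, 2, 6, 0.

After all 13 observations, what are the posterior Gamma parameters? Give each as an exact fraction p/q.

obs 1: x=1 → posterior Gamma(9, 9/4)
obs 2: x=1 → posterior Gamma(10, 13/4)
obs 3: x=0 → posterior Gamma(10, 17/4)
obs 4: x=6 → posterior Gamma(16, 21/4)
obs 5: x=5 → posterior Gamma(21, 25/4)
obs 6: x=1 → posterior Gamma(22, 29/4)
obs 7: x=4 → posterior Gamma(26, 33/4)
obs 8: x=1 → posterior Gamma(27, 37/4)
obs 9: x=2 → posterior Gamma(29, 41/4)
obs 10: x=4 → posterior Gamma(33, 45/4)
obs 11: x=2 → posterior Gamma(35, 49/4)
obs 12: x=6 → posterior Gamma(41, 53/4)
obs 13: x=0 → posterior Gamma(41, 57/4)

alpha=41, beta=57/4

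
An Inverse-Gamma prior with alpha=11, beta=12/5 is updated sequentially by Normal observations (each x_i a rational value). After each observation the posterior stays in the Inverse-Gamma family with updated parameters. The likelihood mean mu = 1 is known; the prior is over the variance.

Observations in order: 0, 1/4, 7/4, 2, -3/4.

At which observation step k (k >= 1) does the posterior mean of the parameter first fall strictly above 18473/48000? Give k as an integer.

obs 1: x=0 → posterior Inverse-Gamma(23/2, 29/10)
obs 2: x=1/4 → posterior Inverse-Gamma(12, 509/160)
obs 3: x=7/4 → posterior Inverse-Gamma(25/2, 277/80)
obs 4: x=2 → posterior Inverse-Gamma(13, 317/80)
obs 5: x=-3/4 → posterior Inverse-Gamma(27/2, 879/160)

k = 5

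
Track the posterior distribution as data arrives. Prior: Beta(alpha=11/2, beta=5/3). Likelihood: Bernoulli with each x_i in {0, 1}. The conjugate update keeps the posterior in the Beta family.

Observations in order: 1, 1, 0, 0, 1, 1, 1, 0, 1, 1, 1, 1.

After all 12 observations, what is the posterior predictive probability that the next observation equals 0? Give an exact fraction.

obs 1: x=1 → posterior Beta(13/2, 5/3)
obs 2: x=1 → posterior Beta(15/2, 5/3)
obs 3: x=0 → posterior Beta(15/2, 8/3)
obs 4: x=0 → posterior Beta(15/2, 11/3)
obs 5: x=1 → posterior Beta(17/2, 11/3)
obs 6: x=1 → posterior Beta(19/2, 11/3)
obs 7: x=1 → posterior Beta(21/2, 11/3)
obs 8: x=0 → posterior Beta(21/2, 14/3)
obs 9: x=1 → posterior Beta(23/2, 14/3)
obs 10: x=1 → posterior Beta(25/2, 14/3)
obs 11: x=1 → posterior Beta(27/2, 14/3)
obs 12: x=1 → posterior Beta(29/2, 14/3)

28/115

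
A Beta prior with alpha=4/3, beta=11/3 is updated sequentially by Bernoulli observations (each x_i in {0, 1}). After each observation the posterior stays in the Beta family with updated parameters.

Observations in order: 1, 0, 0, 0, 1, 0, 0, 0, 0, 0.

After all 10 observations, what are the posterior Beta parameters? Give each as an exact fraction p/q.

obs 1: x=1 → posterior Beta(7/3, 11/3)
obs 2: x=0 → posterior Beta(7/3, 14/3)
obs 3: x=0 → posterior Beta(7/3, 17/3)
obs 4: x=0 → posterior Beta(7/3, 20/3)
obs 5: x=1 → posterior Beta(10/3, 20/3)
obs 6: x=0 → posterior Beta(10/3, 23/3)
obs 7: x=0 → posterior Beta(10/3, 26/3)
obs 8: x=0 → posterior Beta(10/3, 29/3)
obs 9: x=0 → posterior Beta(10/3, 32/3)
obs 10: x=0 → posterior Beta(10/3, 35/3)

alpha=10/3, beta=35/3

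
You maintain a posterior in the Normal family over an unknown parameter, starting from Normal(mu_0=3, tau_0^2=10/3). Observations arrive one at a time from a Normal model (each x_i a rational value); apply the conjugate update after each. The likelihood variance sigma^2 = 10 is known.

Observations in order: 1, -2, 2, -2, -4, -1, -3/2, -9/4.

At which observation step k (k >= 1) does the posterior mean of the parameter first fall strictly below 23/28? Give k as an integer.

k = 5

obs 1: x=1 → posterior Normal(5/2, 5/2)
obs 2: x=-2 → posterior Normal(8/5, 2)
obs 3: x=2 → posterior Normal(5/3, 5/3)
obs 4: x=-2 → posterior Normal(8/7, 10/7)
obs 5: x=-4 → posterior Normal(1/2, 5/4)
obs 6: x=-1 → posterior Normal(1/3, 10/9)
obs 7: x=-3/2 → posterior Normal(3/20, 1)
obs 8: x=-9/4 → posterior Normal(-3/44, 10/11)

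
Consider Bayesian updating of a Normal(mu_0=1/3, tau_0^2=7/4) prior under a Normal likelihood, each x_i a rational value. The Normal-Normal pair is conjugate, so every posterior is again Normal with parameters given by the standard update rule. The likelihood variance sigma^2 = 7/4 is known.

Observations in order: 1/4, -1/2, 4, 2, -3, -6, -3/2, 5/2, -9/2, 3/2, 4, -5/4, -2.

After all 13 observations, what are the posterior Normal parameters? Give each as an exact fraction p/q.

mu_0=-25/84, tau_0^2=1/8

obs 1: x=1/4 → posterior Normal(7/24, 7/8)
obs 2: x=-1/2 → posterior Normal(1/36, 7/12)
obs 3: x=4 → posterior Normal(49/48, 7/16)
obs 4: x=2 → posterior Normal(73/60, 7/20)
obs 5: x=-3 → posterior Normal(37/72, 7/24)
obs 6: x=-6 → posterior Normal(-5/12, 1/4)
obs 7: x=-3/2 → posterior Normal(-53/96, 7/32)
obs 8: x=5/2 → posterior Normal(-23/108, 7/36)
obs 9: x=-9/2 → posterior Normal(-77/120, 7/40)
obs 10: x=3/2 → posterior Normal(-59/132, 7/44)
obs 11: x=4 → posterior Normal(-11/144, 7/48)
obs 12: x=-5/4 → posterior Normal(-1/6, 7/52)
obs 13: x=-2 → posterior Normal(-25/84, 1/8)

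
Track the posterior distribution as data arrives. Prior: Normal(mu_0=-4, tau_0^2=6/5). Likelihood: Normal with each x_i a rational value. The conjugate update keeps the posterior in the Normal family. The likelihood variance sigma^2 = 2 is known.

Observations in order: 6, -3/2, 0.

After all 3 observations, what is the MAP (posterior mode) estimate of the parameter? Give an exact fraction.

obs 1: x=6 → posterior Normal(-1/4, 3/4)
obs 2: x=-3/2 → posterior Normal(-13/22, 6/11)
obs 3: x=0 → posterior Normal(-13/28, 3/7)

-13/28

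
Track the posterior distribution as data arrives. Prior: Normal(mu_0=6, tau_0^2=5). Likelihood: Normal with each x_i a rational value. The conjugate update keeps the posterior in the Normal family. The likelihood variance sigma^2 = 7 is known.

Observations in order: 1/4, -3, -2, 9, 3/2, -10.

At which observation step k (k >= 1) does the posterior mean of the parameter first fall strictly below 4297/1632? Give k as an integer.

obs 1: x=1/4 → posterior Normal(173/48, 35/12)
obs 2: x=-3 → posterior Normal(113/68, 35/17)
obs 3: x=-2 → posterior Normal(73/88, 35/22)
obs 4: x=9 → posterior Normal(253/108, 35/27)
obs 5: x=3/2 → posterior Normal(283/128, 35/32)
obs 6: x=-10 → posterior Normal(83/148, 35/37)

k = 2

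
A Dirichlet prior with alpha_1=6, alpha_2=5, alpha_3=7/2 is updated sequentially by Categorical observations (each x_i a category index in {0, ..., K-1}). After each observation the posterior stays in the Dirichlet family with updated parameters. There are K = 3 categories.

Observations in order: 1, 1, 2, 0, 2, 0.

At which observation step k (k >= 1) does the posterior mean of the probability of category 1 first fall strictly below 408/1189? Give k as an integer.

k = 6

obs 1: x=1 → posterior Dirichlet(6, 6, 7/2)
obs 2: x=1 → posterior Dirichlet(6, 7, 7/2)
obs 3: x=2 → posterior Dirichlet(6, 7, 9/2)
obs 4: x=0 → posterior Dirichlet(7, 7, 9/2)
obs 5: x=2 → posterior Dirichlet(7, 7, 11/2)
obs 6: x=0 → posterior Dirichlet(8, 7, 11/2)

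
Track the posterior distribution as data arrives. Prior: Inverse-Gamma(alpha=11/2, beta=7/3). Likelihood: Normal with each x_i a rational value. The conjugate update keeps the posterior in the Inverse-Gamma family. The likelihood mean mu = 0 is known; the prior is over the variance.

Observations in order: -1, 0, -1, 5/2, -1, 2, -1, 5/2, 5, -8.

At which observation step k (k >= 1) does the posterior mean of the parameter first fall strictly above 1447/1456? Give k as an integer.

k = 5

obs 1: x=-1 → posterior Inverse-Gamma(6, 17/6)
obs 2: x=0 → posterior Inverse-Gamma(13/2, 17/6)
obs 3: x=-1 → posterior Inverse-Gamma(7, 10/3)
obs 4: x=5/2 → posterior Inverse-Gamma(15/2, 155/24)
obs 5: x=-1 → posterior Inverse-Gamma(8, 167/24)
obs 6: x=2 → posterior Inverse-Gamma(17/2, 215/24)
obs 7: x=-1 → posterior Inverse-Gamma(9, 227/24)
obs 8: x=5/2 → posterior Inverse-Gamma(19/2, 151/12)
obs 9: x=5 → posterior Inverse-Gamma(10, 301/12)
obs 10: x=-8 → posterior Inverse-Gamma(21/2, 685/12)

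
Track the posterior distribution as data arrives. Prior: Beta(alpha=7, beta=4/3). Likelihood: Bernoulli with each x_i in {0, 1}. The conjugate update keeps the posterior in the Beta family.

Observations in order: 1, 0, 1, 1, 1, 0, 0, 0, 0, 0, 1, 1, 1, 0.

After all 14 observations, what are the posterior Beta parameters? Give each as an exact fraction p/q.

obs 1: x=1 → posterior Beta(8, 4/3)
obs 2: x=0 → posterior Beta(8, 7/3)
obs 3: x=1 → posterior Beta(9, 7/3)
obs 4: x=1 → posterior Beta(10, 7/3)
obs 5: x=1 → posterior Beta(11, 7/3)
obs 6: x=0 → posterior Beta(11, 10/3)
obs 7: x=0 → posterior Beta(11, 13/3)
obs 8: x=0 → posterior Beta(11, 16/3)
obs 9: x=0 → posterior Beta(11, 19/3)
obs 10: x=0 → posterior Beta(11, 22/3)
obs 11: x=1 → posterior Beta(12, 22/3)
obs 12: x=1 → posterior Beta(13, 22/3)
obs 13: x=1 → posterior Beta(14, 22/3)
obs 14: x=0 → posterior Beta(14, 25/3)

alpha=14, beta=25/3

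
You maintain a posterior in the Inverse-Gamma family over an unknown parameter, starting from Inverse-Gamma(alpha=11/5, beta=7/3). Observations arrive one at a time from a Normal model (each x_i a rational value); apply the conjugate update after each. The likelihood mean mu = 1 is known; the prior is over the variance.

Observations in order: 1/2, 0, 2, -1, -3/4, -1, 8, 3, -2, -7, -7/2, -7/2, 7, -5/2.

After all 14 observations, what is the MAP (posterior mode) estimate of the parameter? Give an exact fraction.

obs 1: x=1/2 → posterior Inverse-Gamma(27/10, 59/24)
obs 2: x=0 → posterior Inverse-Gamma(16/5, 71/24)
obs 3: x=2 → posterior Inverse-Gamma(37/10, 83/24)
obs 4: x=-1 → posterior Inverse-Gamma(21/5, 131/24)
obs 5: x=-3/4 → posterior Inverse-Gamma(47/10, 671/96)
obs 6: x=-1 → posterior Inverse-Gamma(26/5, 863/96)
obs 7: x=8 → posterior Inverse-Gamma(57/10, 3215/96)
obs 8: x=3 → posterior Inverse-Gamma(31/5, 3407/96)
obs 9: x=-2 → posterior Inverse-Gamma(67/10, 3839/96)
obs 10: x=-7 → posterior Inverse-Gamma(36/5, 6911/96)
obs 11: x=-7/2 → posterior Inverse-Gamma(77/10, 7883/96)
obs 12: x=-7/2 → posterior Inverse-Gamma(41/5, 8855/96)
obs 13: x=7 → posterior Inverse-Gamma(87/10, 10583/96)
obs 14: x=-5/2 → posterior Inverse-Gamma(46/5, 11171/96)

55855/4896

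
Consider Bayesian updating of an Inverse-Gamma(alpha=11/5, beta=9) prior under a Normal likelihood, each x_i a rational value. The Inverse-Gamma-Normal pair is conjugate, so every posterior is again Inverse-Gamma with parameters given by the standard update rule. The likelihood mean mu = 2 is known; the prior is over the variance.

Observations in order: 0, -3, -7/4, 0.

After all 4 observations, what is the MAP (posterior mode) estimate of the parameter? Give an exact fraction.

obs 1: x=0 → posterior Inverse-Gamma(27/10, 11)
obs 2: x=-3 → posterior Inverse-Gamma(16/5, 47/2)
obs 3: x=-7/4 → posterior Inverse-Gamma(37/10, 977/32)
obs 4: x=0 → posterior Inverse-Gamma(21/5, 1041/32)

5205/832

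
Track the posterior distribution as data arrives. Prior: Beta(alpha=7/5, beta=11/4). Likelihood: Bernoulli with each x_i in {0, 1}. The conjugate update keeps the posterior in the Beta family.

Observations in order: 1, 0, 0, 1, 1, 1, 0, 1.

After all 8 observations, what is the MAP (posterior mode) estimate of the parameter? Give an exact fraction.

obs 1: x=1 → posterior Beta(12/5, 11/4)
obs 2: x=0 → posterior Beta(12/5, 15/4)
obs 3: x=0 → posterior Beta(12/5, 19/4)
obs 4: x=1 → posterior Beta(17/5, 19/4)
obs 5: x=1 → posterior Beta(22/5, 19/4)
obs 6: x=1 → posterior Beta(27/5, 19/4)
obs 7: x=0 → posterior Beta(27/5, 23/4)
obs 8: x=1 → posterior Beta(32/5, 23/4)

108/203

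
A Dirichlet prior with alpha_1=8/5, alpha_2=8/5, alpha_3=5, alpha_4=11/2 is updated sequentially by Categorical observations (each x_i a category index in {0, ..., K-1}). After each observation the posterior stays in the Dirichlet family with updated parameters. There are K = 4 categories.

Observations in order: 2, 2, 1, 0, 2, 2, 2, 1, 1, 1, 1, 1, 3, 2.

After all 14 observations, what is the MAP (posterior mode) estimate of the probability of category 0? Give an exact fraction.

16/237

obs 1: x=2 → posterior Dirichlet(8/5, 8/5, 6, 11/2)
obs 2: x=2 → posterior Dirichlet(8/5, 8/5, 7, 11/2)
obs 3: x=1 → posterior Dirichlet(8/5, 13/5, 7, 11/2)
obs 4: x=0 → posterior Dirichlet(13/5, 13/5, 7, 11/2)
obs 5: x=2 → posterior Dirichlet(13/5, 13/5, 8, 11/2)
obs 6: x=2 → posterior Dirichlet(13/5, 13/5, 9, 11/2)
obs 7: x=2 → posterior Dirichlet(13/5, 13/5, 10, 11/2)
obs 8: x=1 → posterior Dirichlet(13/5, 18/5, 10, 11/2)
obs 9: x=1 → posterior Dirichlet(13/5, 23/5, 10, 11/2)
obs 10: x=1 → posterior Dirichlet(13/5, 28/5, 10, 11/2)
obs 11: x=1 → posterior Dirichlet(13/5, 33/5, 10, 11/2)
obs 12: x=1 → posterior Dirichlet(13/5, 38/5, 10, 11/2)
obs 13: x=3 → posterior Dirichlet(13/5, 38/5, 10, 13/2)
obs 14: x=2 → posterior Dirichlet(13/5, 38/5, 11, 13/2)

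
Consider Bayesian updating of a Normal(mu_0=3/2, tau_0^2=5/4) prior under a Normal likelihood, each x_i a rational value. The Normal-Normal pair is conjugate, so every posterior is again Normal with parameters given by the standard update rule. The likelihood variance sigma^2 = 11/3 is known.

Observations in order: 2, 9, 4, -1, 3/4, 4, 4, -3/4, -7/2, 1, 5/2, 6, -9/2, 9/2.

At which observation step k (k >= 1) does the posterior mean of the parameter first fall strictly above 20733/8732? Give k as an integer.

k = 2

obs 1: x=2 → posterior Normal(96/59, 55/59)
obs 2: x=9 → posterior Normal(231/74, 55/74)
obs 3: x=4 → posterior Normal(291/89, 55/89)
obs 4: x=-1 → posterior Normal(69/26, 55/104)
obs 5: x=3/4 → posterior Normal(1149/476, 55/119)
obs 6: x=4 → posterior Normal(1389/536, 55/134)
obs 7: x=4 → posterior Normal(1629/596, 55/149)
obs 8: x=-3/4 → posterior Normal(99/41, 55/164)
obs 9: x=-7/2 → posterior Normal(687/358, 55/179)
obs 10: x=1 → posterior Normal(717/388, 55/194)
obs 11: x=5/2 → posterior Normal(36/19, 5/19)
obs 12: x=6 → posterior Normal(243/112, 55/224)
obs 13: x=-9/2 → posterior Normal(837/478, 55/239)
obs 14: x=9/2 → posterior Normal(243/127, 55/254)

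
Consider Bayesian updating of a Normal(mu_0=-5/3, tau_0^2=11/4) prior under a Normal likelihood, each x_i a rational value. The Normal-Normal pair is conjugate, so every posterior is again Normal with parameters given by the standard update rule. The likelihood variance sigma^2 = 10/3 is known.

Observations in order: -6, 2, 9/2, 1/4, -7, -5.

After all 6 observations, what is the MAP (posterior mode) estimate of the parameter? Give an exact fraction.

obs 1: x=-6 → posterior Normal(-794/219, 110/73)
obs 2: x=2 → posterior Normal(-298/159, 55/53)
obs 3: x=9/2 → posterior Normal(-301/834, 110/139)
obs 4: x=1/4 → posterior Normal(-503/2064, 55/86)
obs 5: x=-7 → posterior Normal(-655/492, 22/41)
obs 6: x=-5 → posterior Normal(-5255/2856, 55/119)

-5255/2856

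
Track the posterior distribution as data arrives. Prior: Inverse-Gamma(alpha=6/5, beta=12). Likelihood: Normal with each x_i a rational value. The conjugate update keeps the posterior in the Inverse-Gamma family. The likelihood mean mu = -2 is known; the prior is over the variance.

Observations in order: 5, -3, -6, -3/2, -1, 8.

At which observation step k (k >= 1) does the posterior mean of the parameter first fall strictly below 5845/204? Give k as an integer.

obs 1: x=5 → posterior Inverse-Gamma(17/10, 73/2)
obs 2: x=-3 → posterior Inverse-Gamma(11/5, 37)
obs 3: x=-6 → posterior Inverse-Gamma(27/10, 45)
obs 4: x=-3/2 → posterior Inverse-Gamma(16/5, 361/8)
obs 5: x=-1 → posterior Inverse-Gamma(37/10, 365/8)
obs 6: x=8 → posterior Inverse-Gamma(21/5, 765/8)

k = 3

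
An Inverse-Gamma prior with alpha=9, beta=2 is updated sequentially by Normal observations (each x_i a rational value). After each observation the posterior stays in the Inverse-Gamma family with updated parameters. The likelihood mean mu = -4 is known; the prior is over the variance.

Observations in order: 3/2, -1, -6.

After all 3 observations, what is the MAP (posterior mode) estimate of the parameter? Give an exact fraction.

obs 1: x=3/2 → posterior Inverse-Gamma(19/2, 137/8)
obs 2: x=-1 → posterior Inverse-Gamma(10, 173/8)
obs 3: x=-6 → posterior Inverse-Gamma(21/2, 189/8)

189/92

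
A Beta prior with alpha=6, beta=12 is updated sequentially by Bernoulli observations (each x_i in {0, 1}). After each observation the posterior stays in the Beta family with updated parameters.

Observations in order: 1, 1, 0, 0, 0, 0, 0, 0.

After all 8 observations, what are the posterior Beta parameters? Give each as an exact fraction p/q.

alpha=8, beta=18

obs 1: x=1 → posterior Beta(7, 12)
obs 2: x=1 → posterior Beta(8, 12)
obs 3: x=0 → posterior Beta(8, 13)
obs 4: x=0 → posterior Beta(8, 14)
obs 5: x=0 → posterior Beta(8, 15)
obs 6: x=0 → posterior Beta(8, 16)
obs 7: x=0 → posterior Beta(8, 17)
obs 8: x=0 → posterior Beta(8, 18)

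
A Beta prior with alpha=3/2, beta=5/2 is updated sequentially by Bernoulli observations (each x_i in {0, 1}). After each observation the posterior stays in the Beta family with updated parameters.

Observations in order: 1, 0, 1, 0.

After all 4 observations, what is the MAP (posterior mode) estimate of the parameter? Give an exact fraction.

5/12

obs 1: x=1 → posterior Beta(5/2, 5/2)
obs 2: x=0 → posterior Beta(5/2, 7/2)
obs 3: x=1 → posterior Beta(7/2, 7/2)
obs 4: x=0 → posterior Beta(7/2, 9/2)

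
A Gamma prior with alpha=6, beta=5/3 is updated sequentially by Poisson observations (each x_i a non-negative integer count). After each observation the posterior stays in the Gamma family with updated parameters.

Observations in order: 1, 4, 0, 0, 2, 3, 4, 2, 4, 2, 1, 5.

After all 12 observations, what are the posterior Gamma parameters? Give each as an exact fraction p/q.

obs 1: x=1 → posterior Gamma(7, 8/3)
obs 2: x=4 → posterior Gamma(11, 11/3)
obs 3: x=0 → posterior Gamma(11, 14/3)
obs 4: x=0 → posterior Gamma(11, 17/3)
obs 5: x=2 → posterior Gamma(13, 20/3)
obs 6: x=3 → posterior Gamma(16, 23/3)
obs 7: x=4 → posterior Gamma(20, 26/3)
obs 8: x=2 → posterior Gamma(22, 29/3)
obs 9: x=4 → posterior Gamma(26, 32/3)
obs 10: x=2 → posterior Gamma(28, 35/3)
obs 11: x=1 → posterior Gamma(29, 38/3)
obs 12: x=5 → posterior Gamma(34, 41/3)

alpha=34, beta=41/3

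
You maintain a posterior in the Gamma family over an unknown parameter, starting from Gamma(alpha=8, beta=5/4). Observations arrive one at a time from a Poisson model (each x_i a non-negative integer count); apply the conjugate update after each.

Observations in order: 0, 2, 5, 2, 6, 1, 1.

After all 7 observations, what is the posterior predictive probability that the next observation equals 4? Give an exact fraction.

obs 1: x=0 → posterior Gamma(8, 9/4)
obs 2: x=2 → posterior Gamma(10, 13/4)
obs 3: x=5 → posterior Gamma(15, 17/4)
obs 4: x=2 → posterior Gamma(17, 21/4)
obs 5: x=6 → posterior Gamma(23, 25/4)
obs 6: x=1 → posterior Gamma(24, 29/4)
obs 7: x=1 → posterior Gamma(25, 33/4)

481185323629780644965696766705111806067628800/3005038205702535458113125346465519808987378677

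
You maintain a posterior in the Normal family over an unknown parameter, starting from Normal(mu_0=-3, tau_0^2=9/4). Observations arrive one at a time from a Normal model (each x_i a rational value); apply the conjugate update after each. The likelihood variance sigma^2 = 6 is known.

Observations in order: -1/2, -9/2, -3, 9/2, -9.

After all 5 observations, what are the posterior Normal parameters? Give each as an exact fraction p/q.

obs 1: x=-1/2 → posterior Normal(-51/22, 18/11)
obs 2: x=-9/2 → posterior Normal(-39/14, 9/7)
obs 3: x=-3 → posterior Normal(-48/17, 18/17)
obs 4: x=9/2 → posterior Normal(-69/40, 9/10)
obs 5: x=-9 → posterior Normal(-123/46, 18/23)

mu_0=-123/46, tau_0^2=18/23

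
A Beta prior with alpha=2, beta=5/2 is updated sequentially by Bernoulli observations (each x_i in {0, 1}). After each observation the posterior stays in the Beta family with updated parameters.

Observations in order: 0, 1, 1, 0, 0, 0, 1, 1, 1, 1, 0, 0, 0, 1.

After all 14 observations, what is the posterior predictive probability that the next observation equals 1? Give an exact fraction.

18/37

obs 1: x=0 → posterior Beta(2, 7/2)
obs 2: x=1 → posterior Beta(3, 7/2)
obs 3: x=1 → posterior Beta(4, 7/2)
obs 4: x=0 → posterior Beta(4, 9/2)
obs 5: x=0 → posterior Beta(4, 11/2)
obs 6: x=0 → posterior Beta(4, 13/2)
obs 7: x=1 → posterior Beta(5, 13/2)
obs 8: x=1 → posterior Beta(6, 13/2)
obs 9: x=1 → posterior Beta(7, 13/2)
obs 10: x=1 → posterior Beta(8, 13/2)
obs 11: x=0 → posterior Beta(8, 15/2)
obs 12: x=0 → posterior Beta(8, 17/2)
obs 13: x=0 → posterior Beta(8, 19/2)
obs 14: x=1 → posterior Beta(9, 19/2)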